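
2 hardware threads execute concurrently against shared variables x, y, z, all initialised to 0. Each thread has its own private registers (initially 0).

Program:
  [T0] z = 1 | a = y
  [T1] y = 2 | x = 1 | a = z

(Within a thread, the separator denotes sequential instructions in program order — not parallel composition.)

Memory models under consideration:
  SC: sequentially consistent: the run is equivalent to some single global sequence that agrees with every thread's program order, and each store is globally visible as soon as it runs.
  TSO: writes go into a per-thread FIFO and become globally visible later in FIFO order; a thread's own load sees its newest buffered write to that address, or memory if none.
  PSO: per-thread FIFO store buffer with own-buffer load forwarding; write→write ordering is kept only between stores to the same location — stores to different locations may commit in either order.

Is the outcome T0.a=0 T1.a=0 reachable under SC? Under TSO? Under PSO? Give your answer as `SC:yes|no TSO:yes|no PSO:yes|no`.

outcome vector order: (T0.a,T1.a)
under SC → (0,1), (2,0), (2,1)
under TSO → (0,0), (0,1), (2,0), (2,1)
under PSO → (0,0), (0,1), (2,0), (2,1)
target (0,0) ∈ {TSO,PSO}

SC:no TSO:yes PSO:yes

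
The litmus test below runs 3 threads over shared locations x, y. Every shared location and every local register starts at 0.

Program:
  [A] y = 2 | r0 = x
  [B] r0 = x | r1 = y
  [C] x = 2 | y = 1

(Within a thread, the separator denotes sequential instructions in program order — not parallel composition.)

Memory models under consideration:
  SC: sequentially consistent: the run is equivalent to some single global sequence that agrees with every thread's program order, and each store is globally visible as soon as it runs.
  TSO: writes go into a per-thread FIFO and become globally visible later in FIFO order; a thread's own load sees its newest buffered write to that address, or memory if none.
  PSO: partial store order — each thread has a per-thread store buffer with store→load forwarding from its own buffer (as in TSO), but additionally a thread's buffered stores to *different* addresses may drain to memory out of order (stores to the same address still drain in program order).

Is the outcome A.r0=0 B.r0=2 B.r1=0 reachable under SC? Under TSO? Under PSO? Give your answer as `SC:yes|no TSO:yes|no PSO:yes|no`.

outcome vector order: (A.r0,B.r0,B.r1)
SC (11): 000 001 002 021 022 200 201 202 220 221 222
TSO (12): 000 001 002 020 021 022 200 201 202 220 221 222
PSO (12): 000 001 002 020 021 022 200 201 202 220 221 222
target 020 ∈ {TSO,PSO}

SC:no TSO:yes PSO:yes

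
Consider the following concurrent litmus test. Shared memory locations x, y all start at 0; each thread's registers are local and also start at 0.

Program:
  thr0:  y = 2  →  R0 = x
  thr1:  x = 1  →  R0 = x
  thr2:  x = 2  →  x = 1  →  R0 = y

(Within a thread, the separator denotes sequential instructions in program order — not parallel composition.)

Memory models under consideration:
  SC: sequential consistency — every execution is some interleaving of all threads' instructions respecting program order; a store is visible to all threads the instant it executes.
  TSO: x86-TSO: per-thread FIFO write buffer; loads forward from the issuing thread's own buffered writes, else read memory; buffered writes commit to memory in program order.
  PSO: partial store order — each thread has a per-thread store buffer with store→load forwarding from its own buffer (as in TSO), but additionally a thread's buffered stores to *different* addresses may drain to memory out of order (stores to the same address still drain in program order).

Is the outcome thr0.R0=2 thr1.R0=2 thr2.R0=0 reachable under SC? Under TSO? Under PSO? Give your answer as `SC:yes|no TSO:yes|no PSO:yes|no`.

SC:no TSO:yes PSO:yes

outcome vector order: (thr0.R0,thr1.R0,thr2.R0)
[SC] allowed = {012; 022; 110; 112; 120; 122; 212; 222}
[TSO] allowed = {010; 012; 020; 022; 110; 112; 120; 122; 210; 212; 220; 222}
[PSO] allowed = {010; 012; 020; 022; 110; 112; 120; 122; 210; 212; 220; 222}
target 220 ∈ {TSO,PSO}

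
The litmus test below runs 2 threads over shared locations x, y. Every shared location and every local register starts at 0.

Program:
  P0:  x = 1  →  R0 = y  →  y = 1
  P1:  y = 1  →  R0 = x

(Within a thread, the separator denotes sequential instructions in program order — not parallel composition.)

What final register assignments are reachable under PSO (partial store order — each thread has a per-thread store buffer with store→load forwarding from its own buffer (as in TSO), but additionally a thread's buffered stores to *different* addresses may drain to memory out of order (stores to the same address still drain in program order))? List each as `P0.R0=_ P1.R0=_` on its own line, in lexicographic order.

outcome vector order: (P0.R0,P1.R0)
|PSO outcomes| = 4

P0.R0=0 P1.R0=0
P0.R0=0 P1.R0=1
P0.R0=1 P1.R0=0
P0.R0=1 P1.R0=1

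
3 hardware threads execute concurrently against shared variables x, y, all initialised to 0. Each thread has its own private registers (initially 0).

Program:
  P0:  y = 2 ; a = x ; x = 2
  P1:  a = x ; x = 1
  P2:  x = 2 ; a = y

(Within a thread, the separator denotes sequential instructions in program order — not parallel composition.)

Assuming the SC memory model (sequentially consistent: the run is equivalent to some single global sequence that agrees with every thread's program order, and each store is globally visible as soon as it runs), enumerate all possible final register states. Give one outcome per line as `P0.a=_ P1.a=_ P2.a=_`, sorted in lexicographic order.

outcome vector order: (P0.a,P1.a,P2.a)
|SC outcomes| = 10

P0.a=0 P1.a=0 P2.a=2
P0.a=0 P1.a=2 P2.a=2
P0.a=1 P1.a=0 P2.a=0
P0.a=1 P1.a=0 P2.a=2
P0.a=1 P1.a=2 P2.a=0
P0.a=1 P1.a=2 P2.a=2
P0.a=2 P1.a=0 P2.a=0
P0.a=2 P1.a=0 P2.a=2
P0.a=2 P1.a=2 P2.a=0
P0.a=2 P1.a=2 P2.a=2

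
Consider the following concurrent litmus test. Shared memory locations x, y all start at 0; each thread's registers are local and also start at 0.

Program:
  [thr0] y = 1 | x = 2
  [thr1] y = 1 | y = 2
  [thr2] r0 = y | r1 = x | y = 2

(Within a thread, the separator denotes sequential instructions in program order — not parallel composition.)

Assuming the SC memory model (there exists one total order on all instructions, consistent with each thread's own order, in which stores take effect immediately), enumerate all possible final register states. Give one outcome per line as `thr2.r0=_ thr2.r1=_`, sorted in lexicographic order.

outcome vector order: (thr2.r0,thr2.r1)
|SC outcomes| = 6

thr2.r0=0 thr2.r1=0
thr2.r0=0 thr2.r1=2
thr2.r0=1 thr2.r1=0
thr2.r0=1 thr2.r1=2
thr2.r0=2 thr2.r1=0
thr2.r0=2 thr2.r1=2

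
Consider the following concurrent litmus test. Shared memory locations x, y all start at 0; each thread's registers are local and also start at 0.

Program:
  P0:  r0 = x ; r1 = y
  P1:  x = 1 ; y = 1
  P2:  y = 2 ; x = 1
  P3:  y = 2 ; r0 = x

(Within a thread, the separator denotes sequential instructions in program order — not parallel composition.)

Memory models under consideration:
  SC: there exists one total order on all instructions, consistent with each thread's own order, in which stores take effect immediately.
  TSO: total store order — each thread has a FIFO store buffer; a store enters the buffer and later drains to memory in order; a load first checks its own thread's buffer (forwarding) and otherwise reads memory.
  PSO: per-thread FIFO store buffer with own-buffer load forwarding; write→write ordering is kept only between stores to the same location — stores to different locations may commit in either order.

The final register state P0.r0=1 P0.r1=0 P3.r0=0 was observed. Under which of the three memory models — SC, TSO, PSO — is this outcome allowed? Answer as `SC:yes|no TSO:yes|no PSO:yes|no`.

SC:no TSO:yes PSO:yes

outcome vector order: (P0.r0,P0.r1,P3.r0)
[SC] allowed = {0/0/0, 0/0/1, 0/1/0, 0/1/1, 0/2/0, 0/2/1, 1/0/1, 1/1/0, 1/1/1, 1/2/0, 1/2/1}
[TSO] allowed = {0/0/0, 0/0/1, 0/1/0, 0/1/1, 0/2/0, 0/2/1, 1/0/0, 1/0/1, 1/1/0, 1/1/1, 1/2/0, 1/2/1}
[PSO] allowed = {0/0/0, 0/0/1, 0/1/0, 0/1/1, 0/2/0, 0/2/1, 1/0/0, 1/0/1, 1/1/0, 1/1/1, 1/2/0, 1/2/1}
target 1/0/0 ∈ {TSO,PSO}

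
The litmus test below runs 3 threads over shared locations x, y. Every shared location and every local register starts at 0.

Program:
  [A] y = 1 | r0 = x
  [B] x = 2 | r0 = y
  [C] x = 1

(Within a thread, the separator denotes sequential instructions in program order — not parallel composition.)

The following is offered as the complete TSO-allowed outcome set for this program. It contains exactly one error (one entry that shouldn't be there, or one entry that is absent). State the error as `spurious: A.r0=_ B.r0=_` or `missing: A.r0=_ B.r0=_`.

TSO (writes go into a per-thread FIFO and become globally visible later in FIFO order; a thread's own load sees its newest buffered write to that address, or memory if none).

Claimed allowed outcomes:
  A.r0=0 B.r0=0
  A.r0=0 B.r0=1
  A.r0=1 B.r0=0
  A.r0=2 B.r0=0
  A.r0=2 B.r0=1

outcome vector order: (A.r0,B.r0)
[TSO] allowed = {0/0; 0/1; 1/0; 1/1; 2/0; 2/1}
TSO∖claimed = {1/1}

missing: A.r0=1 B.r0=1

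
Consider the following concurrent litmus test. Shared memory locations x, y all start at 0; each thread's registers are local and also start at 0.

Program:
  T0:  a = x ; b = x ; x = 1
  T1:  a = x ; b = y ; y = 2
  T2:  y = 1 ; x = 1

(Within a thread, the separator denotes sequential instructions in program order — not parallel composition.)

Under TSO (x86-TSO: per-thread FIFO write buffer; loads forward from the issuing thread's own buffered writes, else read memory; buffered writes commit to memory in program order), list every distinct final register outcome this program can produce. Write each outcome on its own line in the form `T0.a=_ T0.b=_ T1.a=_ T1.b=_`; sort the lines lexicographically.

outcome vector order: (T0.a,T0.b,T1.a,T1.b)
|TSO outcomes| = 10

T0.a=0 T0.b=0 T1.a=0 T1.b=0
T0.a=0 T0.b=0 T1.a=0 T1.b=1
T0.a=0 T0.b=0 T1.a=1 T1.b=0
T0.a=0 T0.b=0 T1.a=1 T1.b=1
T0.a=0 T0.b=1 T1.a=0 T1.b=0
T0.a=0 T0.b=1 T1.a=0 T1.b=1
T0.a=0 T0.b=1 T1.a=1 T1.b=1
T0.a=1 T0.b=1 T1.a=0 T1.b=0
T0.a=1 T0.b=1 T1.a=0 T1.b=1
T0.a=1 T0.b=1 T1.a=1 T1.b=1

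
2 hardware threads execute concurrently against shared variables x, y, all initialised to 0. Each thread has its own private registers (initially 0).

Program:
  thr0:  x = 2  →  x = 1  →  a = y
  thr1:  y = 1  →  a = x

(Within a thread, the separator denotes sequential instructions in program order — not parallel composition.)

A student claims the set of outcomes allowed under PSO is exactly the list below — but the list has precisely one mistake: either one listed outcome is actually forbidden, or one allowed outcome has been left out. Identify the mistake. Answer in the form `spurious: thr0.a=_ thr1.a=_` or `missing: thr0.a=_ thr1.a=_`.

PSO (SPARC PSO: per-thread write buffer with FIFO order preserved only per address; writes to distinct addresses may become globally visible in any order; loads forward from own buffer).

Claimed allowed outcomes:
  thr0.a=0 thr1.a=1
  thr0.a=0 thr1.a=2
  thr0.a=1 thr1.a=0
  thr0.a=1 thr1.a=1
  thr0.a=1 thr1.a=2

outcome vector order: (thr0.a,thr1.a)
under PSO → 0/0; 0/1; 0/2; 1/0; 1/1; 1/2
PSO∖claimed = {0/0}

missing: thr0.a=0 thr1.a=0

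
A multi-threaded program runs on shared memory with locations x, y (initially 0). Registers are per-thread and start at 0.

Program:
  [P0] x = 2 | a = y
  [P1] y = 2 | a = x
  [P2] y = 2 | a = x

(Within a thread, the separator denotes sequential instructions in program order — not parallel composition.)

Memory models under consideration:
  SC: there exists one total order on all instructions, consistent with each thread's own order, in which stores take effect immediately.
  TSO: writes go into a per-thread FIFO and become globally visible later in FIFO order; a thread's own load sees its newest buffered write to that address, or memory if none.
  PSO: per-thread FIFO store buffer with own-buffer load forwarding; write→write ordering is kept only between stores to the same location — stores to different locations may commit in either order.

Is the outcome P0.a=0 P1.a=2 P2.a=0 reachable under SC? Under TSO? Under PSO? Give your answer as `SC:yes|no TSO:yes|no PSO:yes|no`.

SC:no TSO:yes PSO:yes

outcome vector order: (P0.a,P1.a,P2.a)
SC (5): 022, 200, 202, 220, 222
TSO (8): 000, 002, 020, 022, 200, 202, 220, 222
PSO (8): 000, 002, 020, 022, 200, 202, 220, 222
target 020 ∈ {TSO,PSO}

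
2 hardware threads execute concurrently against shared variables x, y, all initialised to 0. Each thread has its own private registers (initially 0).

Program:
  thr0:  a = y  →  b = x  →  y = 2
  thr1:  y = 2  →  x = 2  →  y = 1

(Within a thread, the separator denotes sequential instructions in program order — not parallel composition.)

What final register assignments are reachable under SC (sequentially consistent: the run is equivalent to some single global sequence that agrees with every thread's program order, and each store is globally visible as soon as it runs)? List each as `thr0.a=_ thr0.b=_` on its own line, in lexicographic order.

outcome vector order: (thr0.a,thr0.b)
|SC outcomes| = 5

thr0.a=0 thr0.b=0
thr0.a=0 thr0.b=2
thr0.a=1 thr0.b=2
thr0.a=2 thr0.b=0
thr0.a=2 thr0.b=2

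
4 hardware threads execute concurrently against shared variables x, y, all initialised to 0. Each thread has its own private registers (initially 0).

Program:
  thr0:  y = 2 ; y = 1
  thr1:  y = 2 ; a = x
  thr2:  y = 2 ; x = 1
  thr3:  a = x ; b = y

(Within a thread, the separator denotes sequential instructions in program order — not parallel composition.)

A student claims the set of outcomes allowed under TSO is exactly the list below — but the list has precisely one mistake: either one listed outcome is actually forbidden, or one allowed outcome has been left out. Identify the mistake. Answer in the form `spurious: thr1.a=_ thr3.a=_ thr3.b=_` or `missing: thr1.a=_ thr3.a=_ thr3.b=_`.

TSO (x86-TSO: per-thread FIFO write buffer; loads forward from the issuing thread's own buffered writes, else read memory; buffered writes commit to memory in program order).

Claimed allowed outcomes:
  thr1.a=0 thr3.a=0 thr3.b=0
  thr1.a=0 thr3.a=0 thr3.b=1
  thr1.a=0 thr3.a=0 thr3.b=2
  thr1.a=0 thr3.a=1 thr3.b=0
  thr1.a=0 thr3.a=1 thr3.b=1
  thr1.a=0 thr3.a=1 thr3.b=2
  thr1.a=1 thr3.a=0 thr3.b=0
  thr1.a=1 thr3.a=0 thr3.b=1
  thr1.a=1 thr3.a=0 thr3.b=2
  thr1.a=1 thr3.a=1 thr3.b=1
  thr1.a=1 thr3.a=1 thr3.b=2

spurious: thr1.a=0 thr3.a=1 thr3.b=0

outcome vector order: (thr1.a,thr3.a,thr3.b)
TSO: 10 outcomes — {(0,0,0), (0,0,1), (0,0,2), (0,1,1), (0,1,2), (1,0,0), (1,0,1), (1,0,2), (1,1,1), (1,1,2)}
claimed∖TSO = {(0,1,0)}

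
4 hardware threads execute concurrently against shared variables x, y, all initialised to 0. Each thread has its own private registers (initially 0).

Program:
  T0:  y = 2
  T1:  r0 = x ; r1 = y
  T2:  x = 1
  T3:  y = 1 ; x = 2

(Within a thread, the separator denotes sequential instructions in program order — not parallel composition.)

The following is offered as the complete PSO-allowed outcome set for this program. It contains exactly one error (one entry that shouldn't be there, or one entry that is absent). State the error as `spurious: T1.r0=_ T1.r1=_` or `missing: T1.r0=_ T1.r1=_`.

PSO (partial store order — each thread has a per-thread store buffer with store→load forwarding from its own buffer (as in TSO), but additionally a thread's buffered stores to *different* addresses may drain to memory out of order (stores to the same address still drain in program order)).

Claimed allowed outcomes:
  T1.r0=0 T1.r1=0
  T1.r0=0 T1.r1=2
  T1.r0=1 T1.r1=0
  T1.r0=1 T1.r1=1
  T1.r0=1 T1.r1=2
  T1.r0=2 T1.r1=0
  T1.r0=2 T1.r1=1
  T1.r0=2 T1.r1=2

missing: T1.r0=0 T1.r1=1

outcome vector order: (T1.r0,T1.r1)
PSO: 9 outcomes — {(0,0); (0,1); (0,2); (1,0); (1,1); (1,2); (2,0); (2,1); (2,2)}
PSO∖claimed = {(0,1)}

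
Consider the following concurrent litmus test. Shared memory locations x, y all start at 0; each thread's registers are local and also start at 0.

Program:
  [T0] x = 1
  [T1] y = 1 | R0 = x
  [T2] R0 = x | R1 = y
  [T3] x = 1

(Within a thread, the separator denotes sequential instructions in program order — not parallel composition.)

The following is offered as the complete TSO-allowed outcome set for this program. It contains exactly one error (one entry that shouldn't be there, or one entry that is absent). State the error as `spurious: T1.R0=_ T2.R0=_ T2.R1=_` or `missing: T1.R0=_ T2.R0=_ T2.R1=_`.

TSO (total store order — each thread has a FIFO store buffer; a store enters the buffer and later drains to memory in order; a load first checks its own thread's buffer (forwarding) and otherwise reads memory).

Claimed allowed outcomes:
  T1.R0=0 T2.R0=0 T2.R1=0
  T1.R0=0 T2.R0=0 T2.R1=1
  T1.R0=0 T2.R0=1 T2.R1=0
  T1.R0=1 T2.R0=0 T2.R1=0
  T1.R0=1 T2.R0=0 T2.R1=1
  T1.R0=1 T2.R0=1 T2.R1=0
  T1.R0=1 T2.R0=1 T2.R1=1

missing: T1.R0=0 T2.R0=1 T2.R1=1

outcome vector order: (T1.R0,T2.R0,T2.R1)
[TSO] allowed = {(0,0,0) (0,0,1) (0,1,0) (0,1,1) (1,0,0) (1,0,1) (1,1,0) (1,1,1)}
TSO∖claimed = {(0,1,1)}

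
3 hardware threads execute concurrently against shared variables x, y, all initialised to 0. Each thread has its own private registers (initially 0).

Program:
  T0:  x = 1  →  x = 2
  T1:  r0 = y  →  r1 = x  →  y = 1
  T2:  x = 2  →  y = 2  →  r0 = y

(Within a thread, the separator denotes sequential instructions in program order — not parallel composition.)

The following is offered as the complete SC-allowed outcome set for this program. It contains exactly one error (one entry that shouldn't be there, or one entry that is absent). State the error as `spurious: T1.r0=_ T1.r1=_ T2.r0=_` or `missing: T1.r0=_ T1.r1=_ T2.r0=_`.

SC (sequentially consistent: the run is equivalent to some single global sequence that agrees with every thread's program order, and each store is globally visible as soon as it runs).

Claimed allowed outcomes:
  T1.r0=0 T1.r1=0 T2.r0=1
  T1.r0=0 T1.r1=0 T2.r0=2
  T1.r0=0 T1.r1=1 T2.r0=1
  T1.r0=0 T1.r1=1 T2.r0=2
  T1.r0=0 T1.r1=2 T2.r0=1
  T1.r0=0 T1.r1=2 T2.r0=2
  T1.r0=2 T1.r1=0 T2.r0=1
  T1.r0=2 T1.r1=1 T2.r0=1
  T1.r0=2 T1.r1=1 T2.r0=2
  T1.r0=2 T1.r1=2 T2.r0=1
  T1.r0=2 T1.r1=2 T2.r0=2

outcome vector order: (T1.r0,T1.r1,T2.r0)
[SC] allowed = {001; 002; 011; 012; 021; 022; 211; 212; 221; 222}
claimed∖SC = {201}

spurious: T1.r0=2 T1.r1=0 T2.r0=1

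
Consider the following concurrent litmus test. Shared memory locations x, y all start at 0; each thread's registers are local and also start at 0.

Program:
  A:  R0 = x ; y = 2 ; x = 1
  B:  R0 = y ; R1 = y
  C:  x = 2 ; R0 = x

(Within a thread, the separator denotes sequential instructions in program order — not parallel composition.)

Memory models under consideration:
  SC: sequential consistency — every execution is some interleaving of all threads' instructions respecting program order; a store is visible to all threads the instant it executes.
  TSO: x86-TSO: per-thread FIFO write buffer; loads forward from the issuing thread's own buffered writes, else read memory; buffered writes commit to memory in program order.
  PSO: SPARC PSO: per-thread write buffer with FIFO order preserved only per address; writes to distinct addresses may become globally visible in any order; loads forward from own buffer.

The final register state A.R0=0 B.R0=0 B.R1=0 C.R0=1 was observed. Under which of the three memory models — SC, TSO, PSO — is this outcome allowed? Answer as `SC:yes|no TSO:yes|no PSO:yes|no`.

SC:yes TSO:yes PSO:yes

outcome vector order: (A.R0,B.R0,B.R1,C.R0)
SC: 12 outcomes — {<0 0 0 1> <0 0 0 2> <0 0 2 1> <0 0 2 2> <0 2 2 1> <0 2 2 2> <2 0 0 1> <2 0 0 2> <2 0 2 1> <2 0 2 2> <2 2 2 1> <2 2 2 2>}
TSO: 12 outcomes — {<0 0 0 1> <0 0 0 2> <0 0 2 1> <0 0 2 2> <0 2 2 1> <0 2 2 2> <2 0 0 1> <2 0 0 2> <2 0 2 1> <2 0 2 2> <2 2 2 1> <2 2 2 2>}
PSO: 12 outcomes — {<0 0 0 1> <0 0 0 2> <0 0 2 1> <0 0 2 2> <0 2 2 1> <0 2 2 2> <2 0 0 1> <2 0 0 2> <2 0 2 1> <2 0 2 2> <2 2 2 1> <2 2 2 2>}
target <0 0 0 1> ∈ {SC,TSO,PSO}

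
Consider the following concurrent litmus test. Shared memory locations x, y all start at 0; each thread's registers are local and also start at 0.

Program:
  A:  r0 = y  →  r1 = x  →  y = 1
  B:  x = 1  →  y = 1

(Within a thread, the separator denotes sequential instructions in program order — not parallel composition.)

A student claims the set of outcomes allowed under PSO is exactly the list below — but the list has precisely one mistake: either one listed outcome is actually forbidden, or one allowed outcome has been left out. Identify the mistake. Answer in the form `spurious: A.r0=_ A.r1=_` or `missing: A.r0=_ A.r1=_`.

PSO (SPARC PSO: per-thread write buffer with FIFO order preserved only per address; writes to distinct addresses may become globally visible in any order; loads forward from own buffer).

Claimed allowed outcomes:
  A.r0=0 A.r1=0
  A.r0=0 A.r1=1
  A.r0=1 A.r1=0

outcome vector order: (A.r0,A.r1)
under PSO → <0 0>; <0 1>; <1 0>; <1 1>
PSO∖claimed = {<1 1>}

missing: A.r0=1 A.r1=1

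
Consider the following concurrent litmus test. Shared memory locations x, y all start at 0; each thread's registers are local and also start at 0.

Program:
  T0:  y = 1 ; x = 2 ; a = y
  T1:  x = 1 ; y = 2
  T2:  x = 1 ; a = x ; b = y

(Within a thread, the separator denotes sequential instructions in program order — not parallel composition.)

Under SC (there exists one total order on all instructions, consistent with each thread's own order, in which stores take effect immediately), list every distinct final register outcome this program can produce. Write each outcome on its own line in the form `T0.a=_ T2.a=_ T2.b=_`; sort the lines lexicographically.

T0.a=1 T2.a=1 T2.b=0
T0.a=1 T2.a=1 T2.b=1
T0.a=1 T2.a=1 T2.b=2
T0.a=1 T2.a=2 T2.b=1
T0.a=1 T2.a=2 T2.b=2
T0.a=2 T2.a=1 T2.b=0
T0.a=2 T2.a=1 T2.b=1
T0.a=2 T2.a=1 T2.b=2
T0.a=2 T2.a=2 T2.b=1
T0.a=2 T2.a=2 T2.b=2

outcome vector order: (T0.a,T2.a,T2.b)
|SC outcomes| = 10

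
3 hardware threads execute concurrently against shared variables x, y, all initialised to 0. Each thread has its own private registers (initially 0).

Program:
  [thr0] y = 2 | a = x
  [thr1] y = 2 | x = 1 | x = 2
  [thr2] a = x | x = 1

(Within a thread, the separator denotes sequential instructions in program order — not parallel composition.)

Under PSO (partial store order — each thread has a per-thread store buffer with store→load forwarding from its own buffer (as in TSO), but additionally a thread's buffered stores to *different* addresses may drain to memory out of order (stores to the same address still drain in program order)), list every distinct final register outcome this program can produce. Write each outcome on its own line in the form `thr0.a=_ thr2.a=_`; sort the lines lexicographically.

outcome vector order: (thr0.a,thr2.a)
|PSO outcomes| = 9

thr0.a=0 thr2.a=0
thr0.a=0 thr2.a=1
thr0.a=0 thr2.a=2
thr0.a=1 thr2.a=0
thr0.a=1 thr2.a=1
thr0.a=1 thr2.a=2
thr0.a=2 thr2.a=0
thr0.a=2 thr2.a=1
thr0.a=2 thr2.a=2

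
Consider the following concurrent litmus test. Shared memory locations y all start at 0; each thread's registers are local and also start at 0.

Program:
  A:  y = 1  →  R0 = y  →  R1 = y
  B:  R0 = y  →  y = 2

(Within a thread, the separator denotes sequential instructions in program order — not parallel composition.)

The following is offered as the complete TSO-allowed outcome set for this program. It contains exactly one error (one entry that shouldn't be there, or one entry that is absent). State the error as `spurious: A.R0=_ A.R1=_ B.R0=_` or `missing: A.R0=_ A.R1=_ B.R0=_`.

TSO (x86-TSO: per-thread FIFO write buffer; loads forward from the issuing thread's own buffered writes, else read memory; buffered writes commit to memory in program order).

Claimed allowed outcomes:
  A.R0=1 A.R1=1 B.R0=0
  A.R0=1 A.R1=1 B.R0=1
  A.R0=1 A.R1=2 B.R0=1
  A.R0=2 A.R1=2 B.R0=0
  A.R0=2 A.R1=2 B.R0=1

outcome vector order: (A.R0,A.R1,B.R0)
TSO (6): (1,1,0), (1,1,1), (1,2,0), (1,2,1), (2,2,0), (2,2,1)
TSO∖claimed = {(1,2,0)}

missing: A.R0=1 A.R1=2 B.R0=0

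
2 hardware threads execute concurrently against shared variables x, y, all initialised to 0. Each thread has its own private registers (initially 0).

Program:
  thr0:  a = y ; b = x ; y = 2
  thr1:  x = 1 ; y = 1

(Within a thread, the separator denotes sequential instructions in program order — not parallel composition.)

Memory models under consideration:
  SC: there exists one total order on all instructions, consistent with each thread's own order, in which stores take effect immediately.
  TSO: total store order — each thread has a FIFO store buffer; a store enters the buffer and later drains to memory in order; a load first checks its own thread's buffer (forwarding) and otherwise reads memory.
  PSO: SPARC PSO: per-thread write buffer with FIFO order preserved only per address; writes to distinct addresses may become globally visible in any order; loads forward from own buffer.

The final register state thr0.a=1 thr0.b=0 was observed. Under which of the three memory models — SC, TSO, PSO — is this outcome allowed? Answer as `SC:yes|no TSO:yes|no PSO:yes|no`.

SC:no TSO:no PSO:yes

outcome vector order: (thr0.a,thr0.b)
SC: 3 outcomes — {(0,0), (0,1), (1,1)}
TSO: 3 outcomes — {(0,0), (0,1), (1,1)}
PSO: 4 outcomes — {(0,0), (0,1), (1,0), (1,1)}
target (1,0) ∈ {PSO}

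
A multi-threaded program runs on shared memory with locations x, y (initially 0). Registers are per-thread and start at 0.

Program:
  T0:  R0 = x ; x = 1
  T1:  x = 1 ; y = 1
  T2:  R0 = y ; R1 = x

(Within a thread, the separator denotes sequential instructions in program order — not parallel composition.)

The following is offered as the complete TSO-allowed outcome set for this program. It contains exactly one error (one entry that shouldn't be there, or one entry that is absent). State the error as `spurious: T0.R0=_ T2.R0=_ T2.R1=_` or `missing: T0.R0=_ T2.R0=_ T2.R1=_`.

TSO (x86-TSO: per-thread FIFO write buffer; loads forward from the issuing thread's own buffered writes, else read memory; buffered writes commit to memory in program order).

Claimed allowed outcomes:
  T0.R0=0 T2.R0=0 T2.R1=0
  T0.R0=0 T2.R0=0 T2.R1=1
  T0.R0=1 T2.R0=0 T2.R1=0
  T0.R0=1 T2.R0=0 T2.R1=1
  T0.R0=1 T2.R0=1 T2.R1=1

outcome vector order: (T0.R0,T2.R0,T2.R1)
[TSO] allowed = {<0 0 0>, <0 0 1>, <0 1 1>, <1 0 0>, <1 0 1>, <1 1 1>}
TSO∖claimed = {<0 1 1>}

missing: T0.R0=0 T2.R0=1 T2.R1=1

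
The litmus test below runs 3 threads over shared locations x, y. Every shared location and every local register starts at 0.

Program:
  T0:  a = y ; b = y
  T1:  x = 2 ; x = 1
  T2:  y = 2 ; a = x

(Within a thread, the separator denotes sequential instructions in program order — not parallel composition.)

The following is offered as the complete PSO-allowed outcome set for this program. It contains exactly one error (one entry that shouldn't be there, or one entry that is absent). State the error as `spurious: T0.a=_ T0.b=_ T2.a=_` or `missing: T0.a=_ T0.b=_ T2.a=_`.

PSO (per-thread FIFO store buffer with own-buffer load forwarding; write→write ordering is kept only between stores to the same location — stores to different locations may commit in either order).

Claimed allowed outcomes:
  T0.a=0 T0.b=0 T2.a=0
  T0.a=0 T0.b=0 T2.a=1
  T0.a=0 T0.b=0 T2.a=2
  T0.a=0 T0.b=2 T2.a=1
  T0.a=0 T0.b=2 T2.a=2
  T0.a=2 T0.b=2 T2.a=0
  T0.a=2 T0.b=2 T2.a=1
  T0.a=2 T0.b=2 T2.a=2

outcome vector order: (T0.a,T0.b,T2.a)
PSO (9): 0/0/0 0/0/1 0/0/2 0/2/0 0/2/1 0/2/2 2/2/0 2/2/1 2/2/2
PSO∖claimed = {0/2/0}

missing: T0.a=0 T0.b=2 T2.a=0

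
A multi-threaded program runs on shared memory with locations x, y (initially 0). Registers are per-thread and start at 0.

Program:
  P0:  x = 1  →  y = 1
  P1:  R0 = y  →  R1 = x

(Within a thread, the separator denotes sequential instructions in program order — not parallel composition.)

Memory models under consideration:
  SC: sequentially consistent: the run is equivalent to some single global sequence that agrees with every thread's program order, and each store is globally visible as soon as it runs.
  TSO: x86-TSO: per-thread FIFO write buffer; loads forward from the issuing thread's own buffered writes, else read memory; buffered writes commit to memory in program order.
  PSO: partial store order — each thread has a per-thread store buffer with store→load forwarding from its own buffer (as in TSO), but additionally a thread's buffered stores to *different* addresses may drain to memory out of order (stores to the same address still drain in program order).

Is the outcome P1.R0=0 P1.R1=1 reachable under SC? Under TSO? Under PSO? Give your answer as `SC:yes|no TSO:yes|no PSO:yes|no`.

outcome vector order: (P1.R0,P1.R1)
SC (3): (0,0) (0,1) (1,1)
TSO (3): (0,0) (0,1) (1,1)
PSO (4): (0,0) (0,1) (1,0) (1,1)
target (0,1) ∈ {SC,TSO,PSO}

SC:yes TSO:yes PSO:yes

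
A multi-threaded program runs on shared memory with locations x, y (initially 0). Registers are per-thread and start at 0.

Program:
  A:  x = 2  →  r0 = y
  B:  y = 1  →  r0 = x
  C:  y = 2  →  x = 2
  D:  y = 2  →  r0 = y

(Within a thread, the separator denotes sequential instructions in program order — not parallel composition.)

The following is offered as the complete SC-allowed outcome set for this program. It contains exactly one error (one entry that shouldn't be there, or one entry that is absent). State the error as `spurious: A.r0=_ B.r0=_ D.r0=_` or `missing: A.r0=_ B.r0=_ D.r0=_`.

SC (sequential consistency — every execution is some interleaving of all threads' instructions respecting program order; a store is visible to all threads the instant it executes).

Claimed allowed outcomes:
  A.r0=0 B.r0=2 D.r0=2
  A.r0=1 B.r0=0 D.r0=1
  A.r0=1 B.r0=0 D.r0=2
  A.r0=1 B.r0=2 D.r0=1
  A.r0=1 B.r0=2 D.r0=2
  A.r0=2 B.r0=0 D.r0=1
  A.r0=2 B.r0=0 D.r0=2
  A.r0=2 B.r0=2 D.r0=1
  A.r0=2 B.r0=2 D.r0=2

missing: A.r0=0 B.r0=2 D.r0=1

outcome vector order: (A.r0,B.r0,D.r0)
under SC → (0,2,1); (0,2,2); (1,0,1); (1,0,2); (1,2,1); (1,2,2); (2,0,1); (2,0,2); (2,2,1); (2,2,2)
SC∖claimed = {(0,2,1)}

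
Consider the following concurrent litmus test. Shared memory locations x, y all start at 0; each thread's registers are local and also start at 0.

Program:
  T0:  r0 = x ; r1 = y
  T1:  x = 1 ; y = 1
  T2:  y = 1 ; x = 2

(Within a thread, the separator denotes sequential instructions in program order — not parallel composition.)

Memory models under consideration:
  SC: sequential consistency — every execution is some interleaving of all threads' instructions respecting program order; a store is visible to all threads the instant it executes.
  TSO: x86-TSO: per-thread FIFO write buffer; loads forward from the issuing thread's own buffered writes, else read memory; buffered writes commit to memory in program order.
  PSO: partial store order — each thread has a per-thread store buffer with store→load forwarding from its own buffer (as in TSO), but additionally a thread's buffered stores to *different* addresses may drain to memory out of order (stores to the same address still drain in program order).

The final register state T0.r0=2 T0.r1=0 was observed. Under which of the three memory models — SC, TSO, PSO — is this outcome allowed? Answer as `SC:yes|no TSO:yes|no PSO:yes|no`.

outcome vector order: (T0.r0,T0.r1)
under SC → <0 0> <0 1> <1 0> <1 1> <2 1>
under TSO → <0 0> <0 1> <1 0> <1 1> <2 1>
under PSO → <0 0> <0 1> <1 0> <1 1> <2 0> <2 1>
target <2 0> ∈ {PSO}

SC:no TSO:no PSO:yes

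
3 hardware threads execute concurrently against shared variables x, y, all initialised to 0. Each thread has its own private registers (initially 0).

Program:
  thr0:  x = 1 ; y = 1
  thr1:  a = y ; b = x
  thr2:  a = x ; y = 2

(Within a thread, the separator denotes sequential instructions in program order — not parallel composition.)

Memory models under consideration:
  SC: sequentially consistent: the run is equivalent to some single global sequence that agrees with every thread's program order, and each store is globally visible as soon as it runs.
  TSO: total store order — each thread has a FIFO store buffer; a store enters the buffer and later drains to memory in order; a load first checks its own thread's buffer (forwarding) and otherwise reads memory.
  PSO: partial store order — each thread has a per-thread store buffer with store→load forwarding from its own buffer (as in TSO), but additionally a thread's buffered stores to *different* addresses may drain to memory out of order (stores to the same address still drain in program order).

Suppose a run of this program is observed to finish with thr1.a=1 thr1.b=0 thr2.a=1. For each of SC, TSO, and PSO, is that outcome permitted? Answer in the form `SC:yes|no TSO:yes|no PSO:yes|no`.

SC:no TSO:no PSO:yes

outcome vector order: (thr1.a,thr1.b,thr2.a)
SC (9): 000 001 010 011 110 111 200 210 211
TSO (9): 000 001 010 011 110 111 200 210 211
PSO (11): 000 001 010 011 100 101 110 111 200 210 211
target 101 ∈ {PSO}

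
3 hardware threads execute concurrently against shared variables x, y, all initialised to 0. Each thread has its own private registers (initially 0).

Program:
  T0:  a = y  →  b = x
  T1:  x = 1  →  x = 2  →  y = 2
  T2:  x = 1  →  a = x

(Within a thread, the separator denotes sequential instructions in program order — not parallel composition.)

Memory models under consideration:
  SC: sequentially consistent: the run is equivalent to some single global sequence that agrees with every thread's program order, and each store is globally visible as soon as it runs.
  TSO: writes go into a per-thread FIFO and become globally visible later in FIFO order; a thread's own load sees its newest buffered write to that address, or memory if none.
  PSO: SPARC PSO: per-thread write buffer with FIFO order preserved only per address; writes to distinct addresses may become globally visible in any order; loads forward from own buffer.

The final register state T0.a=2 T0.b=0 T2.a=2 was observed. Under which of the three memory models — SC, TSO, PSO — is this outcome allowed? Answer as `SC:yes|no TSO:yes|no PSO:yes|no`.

outcome vector order: (T0.a,T0.b,T2.a)
under SC → 0/0/1; 0/0/2; 0/1/1; 0/1/2; 0/2/1; 0/2/2; 2/1/1; 2/2/1; 2/2/2
under TSO → 0/0/1; 0/0/2; 0/1/1; 0/1/2; 0/2/1; 0/2/2; 2/1/1; 2/2/1; 2/2/2
under PSO → 0/0/1; 0/0/2; 0/1/1; 0/1/2; 0/2/1; 0/2/2; 2/0/1; 2/0/2; 2/1/1; 2/1/2; 2/2/1; 2/2/2
target 2/0/2 ∈ {PSO}

SC:no TSO:no PSO:yes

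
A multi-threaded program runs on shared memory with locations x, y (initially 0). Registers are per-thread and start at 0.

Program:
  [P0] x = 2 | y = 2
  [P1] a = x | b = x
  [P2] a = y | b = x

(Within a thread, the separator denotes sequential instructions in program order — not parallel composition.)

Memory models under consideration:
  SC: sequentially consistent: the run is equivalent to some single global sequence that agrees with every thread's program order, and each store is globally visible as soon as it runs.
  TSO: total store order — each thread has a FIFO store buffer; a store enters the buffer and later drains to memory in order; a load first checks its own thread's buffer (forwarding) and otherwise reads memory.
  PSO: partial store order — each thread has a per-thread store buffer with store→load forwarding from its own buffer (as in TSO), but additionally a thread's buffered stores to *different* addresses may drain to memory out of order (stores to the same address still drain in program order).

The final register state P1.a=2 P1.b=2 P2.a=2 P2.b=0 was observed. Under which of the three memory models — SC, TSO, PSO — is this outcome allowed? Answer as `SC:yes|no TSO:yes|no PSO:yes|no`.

outcome vector order: (P1.a,P1.b,P2.a,P2.b)
SC: 9 outcomes — {0/0/0/0; 0/0/0/2; 0/0/2/2; 0/2/0/0; 0/2/0/2; 0/2/2/2; 2/2/0/0; 2/2/0/2; 2/2/2/2}
TSO: 9 outcomes — {0/0/0/0; 0/0/0/2; 0/0/2/2; 0/2/0/0; 0/2/0/2; 0/2/2/2; 2/2/0/0; 2/2/0/2; 2/2/2/2}
PSO: 12 outcomes — {0/0/0/0; 0/0/0/2; 0/0/2/0; 0/0/2/2; 0/2/0/0; 0/2/0/2; 0/2/2/0; 0/2/2/2; 2/2/0/0; 2/2/0/2; 2/2/2/0; 2/2/2/2}
target 2/2/2/0 ∈ {PSO}

SC:no TSO:no PSO:yes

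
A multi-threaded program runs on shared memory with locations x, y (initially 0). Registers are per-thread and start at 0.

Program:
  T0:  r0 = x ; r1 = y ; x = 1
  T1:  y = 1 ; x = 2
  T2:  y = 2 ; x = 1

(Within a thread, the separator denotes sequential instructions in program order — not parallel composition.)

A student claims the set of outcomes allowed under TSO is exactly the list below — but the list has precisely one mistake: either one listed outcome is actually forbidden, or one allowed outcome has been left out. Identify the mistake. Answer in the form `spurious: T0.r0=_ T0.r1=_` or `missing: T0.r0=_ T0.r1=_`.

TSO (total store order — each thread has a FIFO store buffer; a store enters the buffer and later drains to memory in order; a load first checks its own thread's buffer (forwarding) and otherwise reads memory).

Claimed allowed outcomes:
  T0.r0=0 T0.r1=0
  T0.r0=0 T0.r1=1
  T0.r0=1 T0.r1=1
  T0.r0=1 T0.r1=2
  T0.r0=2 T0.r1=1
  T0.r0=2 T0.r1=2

outcome vector order: (T0.r0,T0.r1)
[TSO] allowed = {00, 01, 02, 11, 12, 21, 22}
TSO∖claimed = {02}

missing: T0.r0=0 T0.r1=2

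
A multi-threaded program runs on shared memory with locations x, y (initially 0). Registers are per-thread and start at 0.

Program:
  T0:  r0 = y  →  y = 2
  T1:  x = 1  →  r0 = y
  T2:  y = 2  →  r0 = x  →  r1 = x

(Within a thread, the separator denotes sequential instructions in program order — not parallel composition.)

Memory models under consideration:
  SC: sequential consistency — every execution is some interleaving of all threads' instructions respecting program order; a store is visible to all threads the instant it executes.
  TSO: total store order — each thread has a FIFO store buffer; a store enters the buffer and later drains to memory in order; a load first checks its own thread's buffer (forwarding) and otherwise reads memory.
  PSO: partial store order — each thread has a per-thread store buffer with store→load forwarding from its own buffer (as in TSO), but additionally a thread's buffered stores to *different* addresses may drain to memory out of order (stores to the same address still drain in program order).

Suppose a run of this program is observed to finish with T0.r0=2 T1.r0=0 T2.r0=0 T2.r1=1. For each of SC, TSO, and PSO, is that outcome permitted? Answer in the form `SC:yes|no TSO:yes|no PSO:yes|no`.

SC:no TSO:yes PSO:yes

outcome vector order: (T0.r0,T1.r0,T2.r0,T2.r1)
under SC → 0/0/1/1 0/2/0/0 0/2/0/1 0/2/1/1 2/0/1/1 2/2/0/0 2/2/0/1 2/2/1/1
under TSO → 0/0/0/0 0/0/0/1 0/0/1/1 0/2/0/0 0/2/0/1 0/2/1/1 2/0/0/0 2/0/0/1 2/0/1/1 2/2/0/0 2/2/0/1 2/2/1/1
under PSO → 0/0/0/0 0/0/0/1 0/0/1/1 0/2/0/0 0/2/0/1 0/2/1/1 2/0/0/0 2/0/0/1 2/0/1/1 2/2/0/0 2/2/0/1 2/2/1/1
target 2/0/0/1 ∈ {TSO,PSO}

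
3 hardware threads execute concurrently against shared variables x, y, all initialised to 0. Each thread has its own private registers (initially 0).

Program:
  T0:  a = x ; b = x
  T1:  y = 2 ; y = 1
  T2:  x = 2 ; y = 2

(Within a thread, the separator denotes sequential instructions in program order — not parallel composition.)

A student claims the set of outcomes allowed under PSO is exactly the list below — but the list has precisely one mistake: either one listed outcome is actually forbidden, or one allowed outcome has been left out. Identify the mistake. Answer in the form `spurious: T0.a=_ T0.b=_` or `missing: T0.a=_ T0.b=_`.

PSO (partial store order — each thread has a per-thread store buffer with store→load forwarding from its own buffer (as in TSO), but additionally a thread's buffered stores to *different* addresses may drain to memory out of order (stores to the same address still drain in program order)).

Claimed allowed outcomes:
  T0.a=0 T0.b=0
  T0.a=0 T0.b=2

outcome vector order: (T0.a,T0.b)
[PSO] allowed = {0/0, 0/2, 2/2}
PSO∖claimed = {2/2}

missing: T0.a=2 T0.b=2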